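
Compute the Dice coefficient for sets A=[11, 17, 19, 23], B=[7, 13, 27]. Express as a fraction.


A intersect B = []
|A intersect B| = 0
|A| = 4, |B| = 3
Dice = 2*0 / (4+3)
= 0 / 7 = 0

0


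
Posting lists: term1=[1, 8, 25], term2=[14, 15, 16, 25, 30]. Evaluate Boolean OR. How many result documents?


Boolean OR: find union of posting lists
term1 docs: [1, 8, 25]
term2 docs: [14, 15, 16, 25, 30]
Union: [1, 8, 14, 15, 16, 25, 30]
|union| = 7

7


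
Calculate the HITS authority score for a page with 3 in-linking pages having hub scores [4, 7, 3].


Authority = sum of hub scores of in-linkers
In-link 1: hub score = 4
In-link 2: hub score = 7
In-link 3: hub score = 3
Authority = 4 + 7 + 3 = 14

14


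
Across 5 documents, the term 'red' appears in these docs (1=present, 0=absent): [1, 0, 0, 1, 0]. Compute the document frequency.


Checking each document for 'red':
Doc 1: present
Doc 2: absent
Doc 3: absent
Doc 4: present
Doc 5: absent
df = sum of presences = 1 + 0 + 0 + 1 + 0 = 2

2


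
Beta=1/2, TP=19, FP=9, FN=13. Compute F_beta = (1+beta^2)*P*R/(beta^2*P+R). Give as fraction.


P = TP/(TP+FP) = 19/28 = 19/28
R = TP/(TP+FN) = 19/32 = 19/32
beta^2 = 1/2^2 = 1/4
(1 + beta^2) = 5/4
Numerator = (1+beta^2)*P*R = 1805/3584
Denominator = beta^2*P + R = 19/112 + 19/32 = 171/224
F_beta = 95/144

95/144


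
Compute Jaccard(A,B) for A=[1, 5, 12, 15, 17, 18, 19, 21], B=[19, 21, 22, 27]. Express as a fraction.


A intersect B = [19, 21]
|A intersect B| = 2
A union B = [1, 5, 12, 15, 17, 18, 19, 21, 22, 27]
|A union B| = 10
Jaccard = 2/10 = 1/5

1/5


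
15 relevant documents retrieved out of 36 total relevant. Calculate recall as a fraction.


Recall = retrieved_relevant / total_relevant
= 15 / 36
= 15 / (15 + 21)
= 5/12

5/12


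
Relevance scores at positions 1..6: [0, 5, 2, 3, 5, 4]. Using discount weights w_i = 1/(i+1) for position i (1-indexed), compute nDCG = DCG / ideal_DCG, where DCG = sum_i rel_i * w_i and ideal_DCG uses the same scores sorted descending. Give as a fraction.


Position discount weights w_i = 1/(i+1) for i=1..6:
Weights = [1/2, 1/3, 1/4, 1/5, 1/6, 1/7]
Actual relevance: [0, 5, 2, 3, 5, 4]
DCG = 0/2 + 5/3 + 2/4 + 3/5 + 5/6 + 4/7 = 146/35
Ideal relevance (sorted desc): [5, 5, 4, 3, 2, 0]
Ideal DCG = 5/2 + 5/3 + 4/4 + 3/5 + 2/6 + 0/7 = 61/10
nDCG = DCG / ideal_DCG = 146/35 / 61/10 = 292/427

292/427


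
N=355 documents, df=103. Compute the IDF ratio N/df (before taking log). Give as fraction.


IDF ratio = N / df
= 355 / 103
= 355/103

355/103


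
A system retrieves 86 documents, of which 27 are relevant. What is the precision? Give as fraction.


Precision = relevant_retrieved / total_retrieved
= 27 / 86
= 27 / (27 + 59)
= 27/86

27/86


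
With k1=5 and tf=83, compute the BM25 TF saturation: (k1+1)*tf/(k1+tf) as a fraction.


BM25 TF component = (k1+1)*tf / (k1+tf)
k1 = 5, tf = 83
Numerator = (5+1)*83 = 498
Denominator = 5 + 83 = 88
= 498/88 = 249/44

249/44


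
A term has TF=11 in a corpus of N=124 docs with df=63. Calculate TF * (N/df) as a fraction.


TF * (N/df)
= 11 * (124/63)
= 11 * 124/63
= 1364/63

1364/63


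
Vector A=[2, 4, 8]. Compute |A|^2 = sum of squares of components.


|A|^2 = sum of squared components
A[0]^2 = 2^2 = 4
A[1]^2 = 4^2 = 16
A[2]^2 = 8^2 = 64
Sum = 4 + 16 + 64 = 84

84


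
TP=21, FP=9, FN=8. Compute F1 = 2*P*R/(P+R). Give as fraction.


F1 = 2 * P * R / (P + R)
P = TP/(TP+FP) = 21/30 = 7/10
R = TP/(TP+FN) = 21/29 = 21/29
2 * P * R = 2 * 7/10 * 21/29 = 147/145
P + R = 7/10 + 21/29 = 413/290
F1 = 147/145 / 413/290 = 42/59

42/59


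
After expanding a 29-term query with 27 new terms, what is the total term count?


Original terms: 29
Expansion terms: 27
Total = 29 + 27 = 56

56


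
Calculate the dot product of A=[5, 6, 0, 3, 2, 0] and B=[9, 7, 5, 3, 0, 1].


Dot product = sum of element-wise products
A[0]*B[0] = 5*9 = 45
A[1]*B[1] = 6*7 = 42
A[2]*B[2] = 0*5 = 0
A[3]*B[3] = 3*3 = 9
A[4]*B[4] = 2*0 = 0
A[5]*B[5] = 0*1 = 0
Sum = 45 + 42 + 0 + 9 + 0 + 0 = 96

96


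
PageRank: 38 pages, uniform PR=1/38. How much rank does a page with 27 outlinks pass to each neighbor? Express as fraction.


Initial PR = 1/38 = 1/38
Outlinks = 27
Contribution per link = PR / outlinks
= 1/38 / 27
= 1/1026

1/1026


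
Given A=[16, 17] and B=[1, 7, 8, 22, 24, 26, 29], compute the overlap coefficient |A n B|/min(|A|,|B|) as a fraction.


A intersect B = []
|A intersect B| = 0
min(|A|, |B|) = min(2, 7) = 2
Overlap = 0 / 2 = 0

0


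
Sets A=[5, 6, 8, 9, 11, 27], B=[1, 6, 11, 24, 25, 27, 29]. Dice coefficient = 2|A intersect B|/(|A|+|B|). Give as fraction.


A intersect B = [6, 11, 27]
|A intersect B| = 3
|A| = 6, |B| = 7
Dice = 2*3 / (6+7)
= 6 / 13 = 6/13

6/13


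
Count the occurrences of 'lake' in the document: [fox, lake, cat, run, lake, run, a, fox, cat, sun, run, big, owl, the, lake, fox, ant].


Document has 17 words
Scanning for 'lake':
Found at positions: [1, 4, 14]
Count = 3

3


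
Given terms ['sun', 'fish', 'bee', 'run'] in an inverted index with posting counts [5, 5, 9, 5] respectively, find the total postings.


Summing posting list sizes:
'sun': 5 postings
'fish': 5 postings
'bee': 9 postings
'run': 5 postings
Total = 5 + 5 + 9 + 5 = 24

24


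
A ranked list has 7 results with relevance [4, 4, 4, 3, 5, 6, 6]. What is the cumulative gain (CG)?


Cumulative Gain = sum of relevance scores
Position 1: rel=4, running sum=4
Position 2: rel=4, running sum=8
Position 3: rel=4, running sum=12
Position 4: rel=3, running sum=15
Position 5: rel=5, running sum=20
Position 6: rel=6, running sum=26
Position 7: rel=6, running sum=32
CG = 32

32


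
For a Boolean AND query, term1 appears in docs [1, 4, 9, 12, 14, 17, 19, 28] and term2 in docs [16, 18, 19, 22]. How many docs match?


Boolean AND: find intersection of posting lists
term1 docs: [1, 4, 9, 12, 14, 17, 19, 28]
term2 docs: [16, 18, 19, 22]
Intersection: [19]
|intersection| = 1

1


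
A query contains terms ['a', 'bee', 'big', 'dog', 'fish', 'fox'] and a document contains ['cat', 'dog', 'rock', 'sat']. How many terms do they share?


Query terms: ['a', 'bee', 'big', 'dog', 'fish', 'fox']
Document terms: ['cat', 'dog', 'rock', 'sat']
Common terms: ['dog']
Overlap count = 1

1


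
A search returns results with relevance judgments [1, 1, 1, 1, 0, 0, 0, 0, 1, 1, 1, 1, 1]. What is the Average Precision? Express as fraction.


Computing P@k for each relevant position:
Position 1: relevant, P@1 = 1/1 = 1
Position 2: relevant, P@2 = 2/2 = 1
Position 3: relevant, P@3 = 3/3 = 1
Position 4: relevant, P@4 = 4/4 = 1
Position 5: not relevant
Position 6: not relevant
Position 7: not relevant
Position 8: not relevant
Position 9: relevant, P@9 = 5/9 = 5/9
Position 10: relevant, P@10 = 6/10 = 3/5
Position 11: relevant, P@11 = 7/11 = 7/11
Position 12: relevant, P@12 = 8/12 = 2/3
Position 13: relevant, P@13 = 9/13 = 9/13
Sum of P@k = 1 + 1 + 1 + 1 + 5/9 + 3/5 + 7/11 + 2/3 + 9/13 = 46016/6435
AP = 46016/6435 / 9 = 46016/57915

46016/57915


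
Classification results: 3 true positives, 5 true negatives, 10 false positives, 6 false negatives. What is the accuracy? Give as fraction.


Accuracy = (TP + TN) / (TP + TN + FP + FN)
TP + TN = 3 + 5 = 8
Total = 3 + 5 + 10 + 6 = 24
Accuracy = 8 / 24 = 1/3

1/3


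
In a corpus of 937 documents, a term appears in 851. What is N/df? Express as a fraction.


IDF ratio = N / df
= 937 / 851
= 937/851

937/851


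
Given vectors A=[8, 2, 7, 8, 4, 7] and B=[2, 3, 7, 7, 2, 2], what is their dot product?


Dot product = sum of element-wise products
A[0]*B[0] = 8*2 = 16
A[1]*B[1] = 2*3 = 6
A[2]*B[2] = 7*7 = 49
A[3]*B[3] = 8*7 = 56
A[4]*B[4] = 4*2 = 8
A[5]*B[5] = 7*2 = 14
Sum = 16 + 6 + 49 + 56 + 8 + 14 = 149

149


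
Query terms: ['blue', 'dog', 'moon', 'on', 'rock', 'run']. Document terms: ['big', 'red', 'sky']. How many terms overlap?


Query terms: ['blue', 'dog', 'moon', 'on', 'rock', 'run']
Document terms: ['big', 'red', 'sky']
Common terms: []
Overlap count = 0

0


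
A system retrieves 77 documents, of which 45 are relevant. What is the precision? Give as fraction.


Precision = relevant_retrieved / total_retrieved
= 45 / 77
= 45 / (45 + 32)
= 45/77

45/77


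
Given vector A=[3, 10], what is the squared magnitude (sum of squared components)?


|A|^2 = sum of squared components
A[0]^2 = 3^2 = 9
A[1]^2 = 10^2 = 100
Sum = 9 + 100 = 109

109


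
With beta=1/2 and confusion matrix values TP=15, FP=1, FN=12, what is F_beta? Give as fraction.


P = TP/(TP+FP) = 15/16 = 15/16
R = TP/(TP+FN) = 15/27 = 5/9
beta^2 = 1/2^2 = 1/4
(1 + beta^2) = 5/4
Numerator = (1+beta^2)*P*R = 125/192
Denominator = beta^2*P + R = 15/64 + 5/9 = 455/576
F_beta = 75/91

75/91


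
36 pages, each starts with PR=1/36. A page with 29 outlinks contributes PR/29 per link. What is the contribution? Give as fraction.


Initial PR = 1/36 = 1/36
Outlinks = 29
Contribution per link = PR / outlinks
= 1/36 / 29
= 1/1044

1/1044


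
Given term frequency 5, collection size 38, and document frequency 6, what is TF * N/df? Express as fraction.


TF * (N/df)
= 5 * (38/6)
= 5 * 19/3
= 95/3

95/3


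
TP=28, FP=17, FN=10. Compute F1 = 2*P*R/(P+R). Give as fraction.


F1 = 2 * P * R / (P + R)
P = TP/(TP+FP) = 28/45 = 28/45
R = TP/(TP+FN) = 28/38 = 14/19
2 * P * R = 2 * 28/45 * 14/19 = 784/855
P + R = 28/45 + 14/19 = 1162/855
F1 = 784/855 / 1162/855 = 56/83

56/83


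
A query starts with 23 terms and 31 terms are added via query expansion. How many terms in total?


Original terms: 23
Expansion terms: 31
Total = 23 + 31 = 54

54


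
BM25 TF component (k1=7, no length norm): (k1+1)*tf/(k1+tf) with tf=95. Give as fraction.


BM25 TF component = (k1+1)*tf / (k1+tf)
k1 = 7, tf = 95
Numerator = (7+1)*95 = 760
Denominator = 7 + 95 = 102
= 760/102 = 380/51

380/51


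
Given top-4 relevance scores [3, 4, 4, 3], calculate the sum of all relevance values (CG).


Cumulative Gain = sum of relevance scores
Position 1: rel=3, running sum=3
Position 2: rel=4, running sum=7
Position 3: rel=4, running sum=11
Position 4: rel=3, running sum=14
CG = 14

14


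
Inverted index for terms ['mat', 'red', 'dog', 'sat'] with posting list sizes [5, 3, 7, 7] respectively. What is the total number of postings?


Summing posting list sizes:
'mat': 5 postings
'red': 3 postings
'dog': 7 postings
'sat': 7 postings
Total = 5 + 3 + 7 + 7 = 22

22


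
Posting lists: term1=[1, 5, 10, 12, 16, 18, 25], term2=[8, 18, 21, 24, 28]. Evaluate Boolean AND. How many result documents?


Boolean AND: find intersection of posting lists
term1 docs: [1, 5, 10, 12, 16, 18, 25]
term2 docs: [8, 18, 21, 24, 28]
Intersection: [18]
|intersection| = 1

1


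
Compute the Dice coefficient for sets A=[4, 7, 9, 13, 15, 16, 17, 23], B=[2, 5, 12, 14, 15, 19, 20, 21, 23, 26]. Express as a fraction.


A intersect B = [15, 23]
|A intersect B| = 2
|A| = 8, |B| = 10
Dice = 2*2 / (8+10)
= 4 / 18 = 2/9

2/9


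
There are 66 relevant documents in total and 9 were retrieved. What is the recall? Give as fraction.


Recall = retrieved_relevant / total_relevant
= 9 / 66
= 9 / (9 + 57)
= 3/22

3/22


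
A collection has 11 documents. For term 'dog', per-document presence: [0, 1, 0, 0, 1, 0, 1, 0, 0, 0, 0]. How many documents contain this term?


Checking each document for 'dog':
Doc 1: absent
Doc 2: present
Doc 3: absent
Doc 4: absent
Doc 5: present
Doc 6: absent
Doc 7: present
Doc 8: absent
Doc 9: absent
Doc 10: absent
Doc 11: absent
df = sum of presences = 0 + 1 + 0 + 0 + 1 + 0 + 1 + 0 + 0 + 0 + 0 = 3

3


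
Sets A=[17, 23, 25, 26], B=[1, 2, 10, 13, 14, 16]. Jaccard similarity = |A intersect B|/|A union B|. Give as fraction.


A intersect B = []
|A intersect B| = 0
A union B = [1, 2, 10, 13, 14, 16, 17, 23, 25, 26]
|A union B| = 10
Jaccard = 0/10 = 0

0


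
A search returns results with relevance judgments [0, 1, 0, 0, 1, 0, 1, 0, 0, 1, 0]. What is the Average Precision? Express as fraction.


Computing P@k for each relevant position:
Position 1: not relevant
Position 2: relevant, P@2 = 1/2 = 1/2
Position 3: not relevant
Position 4: not relevant
Position 5: relevant, P@5 = 2/5 = 2/5
Position 6: not relevant
Position 7: relevant, P@7 = 3/7 = 3/7
Position 8: not relevant
Position 9: not relevant
Position 10: relevant, P@10 = 4/10 = 2/5
Position 11: not relevant
Sum of P@k = 1/2 + 2/5 + 3/7 + 2/5 = 121/70
AP = 121/70 / 4 = 121/280

121/280


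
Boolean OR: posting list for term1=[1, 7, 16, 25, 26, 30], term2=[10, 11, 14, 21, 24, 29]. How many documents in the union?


Boolean OR: find union of posting lists
term1 docs: [1, 7, 16, 25, 26, 30]
term2 docs: [10, 11, 14, 21, 24, 29]
Union: [1, 7, 10, 11, 14, 16, 21, 24, 25, 26, 29, 30]
|union| = 12

12


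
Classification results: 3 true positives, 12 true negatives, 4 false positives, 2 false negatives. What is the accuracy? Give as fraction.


Accuracy = (TP + TN) / (TP + TN + FP + FN)
TP + TN = 3 + 12 = 15
Total = 3 + 12 + 4 + 2 = 21
Accuracy = 15 / 21 = 5/7

5/7


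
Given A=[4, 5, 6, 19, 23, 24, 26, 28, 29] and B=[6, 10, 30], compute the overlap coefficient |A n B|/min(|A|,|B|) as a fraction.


A intersect B = [6]
|A intersect B| = 1
min(|A|, |B|) = min(9, 3) = 3
Overlap = 1 / 3 = 1/3

1/3


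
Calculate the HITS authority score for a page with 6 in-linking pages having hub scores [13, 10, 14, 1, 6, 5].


Authority = sum of hub scores of in-linkers
In-link 1: hub score = 13
In-link 2: hub score = 10
In-link 3: hub score = 14
In-link 4: hub score = 1
In-link 5: hub score = 6
In-link 6: hub score = 5
Authority = 13 + 10 + 14 + 1 + 6 + 5 = 49

49


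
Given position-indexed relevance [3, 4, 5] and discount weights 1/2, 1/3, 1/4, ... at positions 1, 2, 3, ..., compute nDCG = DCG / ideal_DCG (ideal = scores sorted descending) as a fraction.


Position discount weights w_i = 1/(i+1) for i=1..3:
Weights = [1/2, 1/3, 1/4]
Actual relevance: [3, 4, 5]
DCG = 3/2 + 4/3 + 5/4 = 49/12
Ideal relevance (sorted desc): [5, 4, 3]
Ideal DCG = 5/2 + 4/3 + 3/4 = 55/12
nDCG = DCG / ideal_DCG = 49/12 / 55/12 = 49/55

49/55


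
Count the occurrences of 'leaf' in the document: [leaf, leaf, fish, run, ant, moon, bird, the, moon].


Document has 9 words
Scanning for 'leaf':
Found at positions: [0, 1]
Count = 2

2


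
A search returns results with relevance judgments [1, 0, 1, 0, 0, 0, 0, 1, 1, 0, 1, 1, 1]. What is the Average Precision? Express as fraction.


Computing P@k for each relevant position:
Position 1: relevant, P@1 = 1/1 = 1
Position 2: not relevant
Position 3: relevant, P@3 = 2/3 = 2/3
Position 4: not relevant
Position 5: not relevant
Position 6: not relevant
Position 7: not relevant
Position 8: relevant, P@8 = 3/8 = 3/8
Position 9: relevant, P@9 = 4/9 = 4/9
Position 10: not relevant
Position 11: relevant, P@11 = 5/11 = 5/11
Position 12: relevant, P@12 = 6/12 = 1/2
Position 13: relevant, P@13 = 7/13 = 7/13
Sum of P@k = 1 + 2/3 + 3/8 + 4/9 + 5/11 + 1/2 + 7/13 = 40969/10296
AP = 40969/10296 / 7 = 40969/72072

40969/72072


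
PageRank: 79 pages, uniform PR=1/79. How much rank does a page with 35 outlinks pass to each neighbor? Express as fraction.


Initial PR = 1/79 = 1/79
Outlinks = 35
Contribution per link = PR / outlinks
= 1/79 / 35
= 1/2765

1/2765


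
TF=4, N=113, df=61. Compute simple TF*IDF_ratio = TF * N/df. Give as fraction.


TF * (N/df)
= 4 * (113/61)
= 4 * 113/61
= 452/61

452/61


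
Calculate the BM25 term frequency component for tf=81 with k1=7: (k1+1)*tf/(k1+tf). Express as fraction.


BM25 TF component = (k1+1)*tf / (k1+tf)
k1 = 7, tf = 81
Numerator = (7+1)*81 = 648
Denominator = 7 + 81 = 88
= 648/88 = 81/11

81/11


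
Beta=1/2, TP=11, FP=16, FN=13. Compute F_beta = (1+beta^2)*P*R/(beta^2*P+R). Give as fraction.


P = TP/(TP+FP) = 11/27 = 11/27
R = TP/(TP+FN) = 11/24 = 11/24
beta^2 = 1/2^2 = 1/4
(1 + beta^2) = 5/4
Numerator = (1+beta^2)*P*R = 605/2592
Denominator = beta^2*P + R = 11/108 + 11/24 = 121/216
F_beta = 5/12

5/12


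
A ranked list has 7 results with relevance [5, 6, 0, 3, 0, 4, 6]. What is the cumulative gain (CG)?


Cumulative Gain = sum of relevance scores
Position 1: rel=5, running sum=5
Position 2: rel=6, running sum=11
Position 3: rel=0, running sum=11
Position 4: rel=3, running sum=14
Position 5: rel=0, running sum=14
Position 6: rel=4, running sum=18
Position 7: rel=6, running sum=24
CG = 24

24


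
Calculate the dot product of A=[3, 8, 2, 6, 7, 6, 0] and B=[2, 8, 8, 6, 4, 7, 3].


Dot product = sum of element-wise products
A[0]*B[0] = 3*2 = 6
A[1]*B[1] = 8*8 = 64
A[2]*B[2] = 2*8 = 16
A[3]*B[3] = 6*6 = 36
A[4]*B[4] = 7*4 = 28
A[5]*B[5] = 6*7 = 42
A[6]*B[6] = 0*3 = 0
Sum = 6 + 64 + 16 + 36 + 28 + 42 + 0 = 192

192


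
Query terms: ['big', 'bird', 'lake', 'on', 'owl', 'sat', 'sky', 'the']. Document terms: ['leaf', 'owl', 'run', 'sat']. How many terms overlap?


Query terms: ['big', 'bird', 'lake', 'on', 'owl', 'sat', 'sky', 'the']
Document terms: ['leaf', 'owl', 'run', 'sat']
Common terms: ['owl', 'sat']
Overlap count = 2

2


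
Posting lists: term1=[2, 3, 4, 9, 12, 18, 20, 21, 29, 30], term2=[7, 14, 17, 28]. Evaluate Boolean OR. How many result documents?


Boolean OR: find union of posting lists
term1 docs: [2, 3, 4, 9, 12, 18, 20, 21, 29, 30]
term2 docs: [7, 14, 17, 28]
Union: [2, 3, 4, 7, 9, 12, 14, 17, 18, 20, 21, 28, 29, 30]
|union| = 14

14


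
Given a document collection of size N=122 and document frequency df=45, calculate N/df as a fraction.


IDF ratio = N / df
= 122 / 45
= 122/45

122/45


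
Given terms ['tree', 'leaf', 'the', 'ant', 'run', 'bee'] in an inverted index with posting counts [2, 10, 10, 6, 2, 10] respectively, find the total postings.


Summing posting list sizes:
'tree': 2 postings
'leaf': 10 postings
'the': 10 postings
'ant': 6 postings
'run': 2 postings
'bee': 10 postings
Total = 2 + 10 + 10 + 6 + 2 + 10 = 40

40


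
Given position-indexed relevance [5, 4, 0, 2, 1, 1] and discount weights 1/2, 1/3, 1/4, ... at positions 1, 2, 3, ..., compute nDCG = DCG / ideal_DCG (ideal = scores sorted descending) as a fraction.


Position discount weights w_i = 1/(i+1) for i=1..6:
Weights = [1/2, 1/3, 1/4, 1/5, 1/6, 1/7]
Actual relevance: [5, 4, 0, 2, 1, 1]
DCG = 5/2 + 4/3 + 0/4 + 2/5 + 1/6 + 1/7 = 159/35
Ideal relevance (sorted desc): [5, 4, 2, 1, 1, 0]
Ideal DCG = 5/2 + 4/3 + 2/4 + 1/5 + 1/6 + 0/7 = 47/10
nDCG = DCG / ideal_DCG = 159/35 / 47/10 = 318/329

318/329


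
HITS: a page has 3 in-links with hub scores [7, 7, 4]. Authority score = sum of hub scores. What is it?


Authority = sum of hub scores of in-linkers
In-link 1: hub score = 7
In-link 2: hub score = 7
In-link 3: hub score = 4
Authority = 7 + 7 + 4 = 18

18


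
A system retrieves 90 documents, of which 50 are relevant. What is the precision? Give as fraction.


Precision = relevant_retrieved / total_retrieved
= 50 / 90
= 50 / (50 + 40)
= 5/9

5/9


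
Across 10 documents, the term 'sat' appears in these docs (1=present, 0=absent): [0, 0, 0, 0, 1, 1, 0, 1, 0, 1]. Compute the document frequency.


Checking each document for 'sat':
Doc 1: absent
Doc 2: absent
Doc 3: absent
Doc 4: absent
Doc 5: present
Doc 6: present
Doc 7: absent
Doc 8: present
Doc 9: absent
Doc 10: present
df = sum of presences = 0 + 0 + 0 + 0 + 1 + 1 + 0 + 1 + 0 + 1 = 4

4


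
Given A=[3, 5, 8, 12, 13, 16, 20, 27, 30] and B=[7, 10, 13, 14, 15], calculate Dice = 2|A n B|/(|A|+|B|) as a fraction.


A intersect B = [13]
|A intersect B| = 1
|A| = 9, |B| = 5
Dice = 2*1 / (9+5)
= 2 / 14 = 1/7

1/7


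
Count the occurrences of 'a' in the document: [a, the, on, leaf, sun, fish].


Document has 6 words
Scanning for 'a':
Found at positions: [0]
Count = 1

1


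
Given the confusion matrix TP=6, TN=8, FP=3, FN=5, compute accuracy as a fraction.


Accuracy = (TP + TN) / (TP + TN + FP + FN)
TP + TN = 6 + 8 = 14
Total = 6 + 8 + 3 + 5 = 22
Accuracy = 14 / 22 = 7/11

7/11


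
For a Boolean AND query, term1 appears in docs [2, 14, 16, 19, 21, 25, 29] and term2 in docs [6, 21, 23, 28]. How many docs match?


Boolean AND: find intersection of posting lists
term1 docs: [2, 14, 16, 19, 21, 25, 29]
term2 docs: [6, 21, 23, 28]
Intersection: [21]
|intersection| = 1

1


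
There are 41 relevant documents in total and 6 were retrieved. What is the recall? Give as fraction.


Recall = retrieved_relevant / total_relevant
= 6 / 41
= 6 / (6 + 35)
= 6/41

6/41


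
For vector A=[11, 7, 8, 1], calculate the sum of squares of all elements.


|A|^2 = sum of squared components
A[0]^2 = 11^2 = 121
A[1]^2 = 7^2 = 49
A[2]^2 = 8^2 = 64
A[3]^2 = 1^2 = 1
Sum = 121 + 49 + 64 + 1 = 235

235


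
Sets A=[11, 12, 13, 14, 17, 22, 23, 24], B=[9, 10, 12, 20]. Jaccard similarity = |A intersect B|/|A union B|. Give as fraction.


A intersect B = [12]
|A intersect B| = 1
A union B = [9, 10, 11, 12, 13, 14, 17, 20, 22, 23, 24]
|A union B| = 11
Jaccard = 1/11 = 1/11

1/11


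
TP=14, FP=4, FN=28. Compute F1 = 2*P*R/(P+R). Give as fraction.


F1 = 2 * P * R / (P + R)
P = TP/(TP+FP) = 14/18 = 7/9
R = TP/(TP+FN) = 14/42 = 1/3
2 * P * R = 2 * 7/9 * 1/3 = 14/27
P + R = 7/9 + 1/3 = 10/9
F1 = 14/27 / 10/9 = 7/15

7/15


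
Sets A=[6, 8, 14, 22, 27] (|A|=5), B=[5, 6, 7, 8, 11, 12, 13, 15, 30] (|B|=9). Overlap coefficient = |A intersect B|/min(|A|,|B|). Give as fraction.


A intersect B = [6, 8]
|A intersect B| = 2
min(|A|, |B|) = min(5, 9) = 5
Overlap = 2 / 5 = 2/5

2/5


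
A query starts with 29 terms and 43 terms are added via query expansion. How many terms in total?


Original terms: 29
Expansion terms: 43
Total = 29 + 43 = 72

72


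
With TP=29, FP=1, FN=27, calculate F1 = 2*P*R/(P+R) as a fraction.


F1 = 2 * P * R / (P + R)
P = TP/(TP+FP) = 29/30 = 29/30
R = TP/(TP+FN) = 29/56 = 29/56
2 * P * R = 2 * 29/30 * 29/56 = 841/840
P + R = 29/30 + 29/56 = 1247/840
F1 = 841/840 / 1247/840 = 29/43

29/43


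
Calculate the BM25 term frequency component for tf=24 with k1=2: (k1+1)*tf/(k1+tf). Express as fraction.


BM25 TF component = (k1+1)*tf / (k1+tf)
k1 = 2, tf = 24
Numerator = (2+1)*24 = 72
Denominator = 2 + 24 = 26
= 72/26 = 36/13

36/13


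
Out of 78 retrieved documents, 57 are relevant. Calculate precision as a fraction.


Precision = relevant_retrieved / total_retrieved
= 57 / 78
= 57 / (57 + 21)
= 19/26

19/26


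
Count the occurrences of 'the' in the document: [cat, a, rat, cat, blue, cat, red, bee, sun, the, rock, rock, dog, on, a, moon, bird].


Document has 17 words
Scanning for 'the':
Found at positions: [9]
Count = 1

1


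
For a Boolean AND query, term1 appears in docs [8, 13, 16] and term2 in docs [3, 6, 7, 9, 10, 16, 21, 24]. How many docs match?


Boolean AND: find intersection of posting lists
term1 docs: [8, 13, 16]
term2 docs: [3, 6, 7, 9, 10, 16, 21, 24]
Intersection: [16]
|intersection| = 1

1


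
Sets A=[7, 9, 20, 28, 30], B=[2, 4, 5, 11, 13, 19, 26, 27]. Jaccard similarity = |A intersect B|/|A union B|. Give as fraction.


A intersect B = []
|A intersect B| = 0
A union B = [2, 4, 5, 7, 9, 11, 13, 19, 20, 26, 27, 28, 30]
|A union B| = 13
Jaccard = 0/13 = 0

0


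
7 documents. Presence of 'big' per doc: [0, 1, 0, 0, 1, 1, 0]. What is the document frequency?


Checking each document for 'big':
Doc 1: absent
Doc 2: present
Doc 3: absent
Doc 4: absent
Doc 5: present
Doc 6: present
Doc 7: absent
df = sum of presences = 0 + 1 + 0 + 0 + 1 + 1 + 0 = 3

3


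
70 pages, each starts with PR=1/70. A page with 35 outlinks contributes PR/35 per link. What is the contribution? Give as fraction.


Initial PR = 1/70 = 1/70
Outlinks = 35
Contribution per link = PR / outlinks
= 1/70 / 35
= 1/2450

1/2450


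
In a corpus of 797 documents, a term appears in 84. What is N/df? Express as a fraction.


IDF ratio = N / df
= 797 / 84
= 797/84

797/84


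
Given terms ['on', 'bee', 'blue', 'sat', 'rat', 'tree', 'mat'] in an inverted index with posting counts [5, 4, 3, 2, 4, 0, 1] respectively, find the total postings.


Summing posting list sizes:
'on': 5 postings
'bee': 4 postings
'blue': 3 postings
'sat': 2 postings
'rat': 4 postings
'tree': 0 postings
'mat': 1 postings
Total = 5 + 4 + 3 + 2 + 4 + 0 + 1 = 19

19


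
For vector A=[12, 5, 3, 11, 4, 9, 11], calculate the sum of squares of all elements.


|A|^2 = sum of squared components
A[0]^2 = 12^2 = 144
A[1]^2 = 5^2 = 25
A[2]^2 = 3^2 = 9
A[3]^2 = 11^2 = 121
A[4]^2 = 4^2 = 16
A[5]^2 = 9^2 = 81
A[6]^2 = 11^2 = 121
Sum = 144 + 25 + 9 + 121 + 16 + 81 + 121 = 517

517


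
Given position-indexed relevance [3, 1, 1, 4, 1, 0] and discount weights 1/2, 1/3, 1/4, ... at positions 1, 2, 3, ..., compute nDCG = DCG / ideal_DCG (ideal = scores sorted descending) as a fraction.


Position discount weights w_i = 1/(i+1) for i=1..6:
Weights = [1/2, 1/3, 1/4, 1/5, 1/6, 1/7]
Actual relevance: [3, 1, 1, 4, 1, 0]
DCG = 3/2 + 1/3 + 1/4 + 4/5 + 1/6 + 0/7 = 61/20
Ideal relevance (sorted desc): [4, 3, 1, 1, 1, 0]
Ideal DCG = 4/2 + 3/3 + 1/4 + 1/5 + 1/6 + 0/7 = 217/60
nDCG = DCG / ideal_DCG = 61/20 / 217/60 = 183/217

183/217


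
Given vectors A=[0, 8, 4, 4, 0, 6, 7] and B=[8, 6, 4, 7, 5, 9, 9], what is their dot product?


Dot product = sum of element-wise products
A[0]*B[0] = 0*8 = 0
A[1]*B[1] = 8*6 = 48
A[2]*B[2] = 4*4 = 16
A[3]*B[3] = 4*7 = 28
A[4]*B[4] = 0*5 = 0
A[5]*B[5] = 6*9 = 54
A[6]*B[6] = 7*9 = 63
Sum = 0 + 48 + 16 + 28 + 0 + 54 + 63 = 209

209


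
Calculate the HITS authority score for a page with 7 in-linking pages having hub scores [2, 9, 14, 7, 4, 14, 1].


Authority = sum of hub scores of in-linkers
In-link 1: hub score = 2
In-link 2: hub score = 9
In-link 3: hub score = 14
In-link 4: hub score = 7
In-link 5: hub score = 4
In-link 6: hub score = 14
In-link 7: hub score = 1
Authority = 2 + 9 + 14 + 7 + 4 + 14 + 1 = 51

51


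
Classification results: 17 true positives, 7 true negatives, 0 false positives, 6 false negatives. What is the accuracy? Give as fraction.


Accuracy = (TP + TN) / (TP + TN + FP + FN)
TP + TN = 17 + 7 = 24
Total = 17 + 7 + 0 + 6 = 30
Accuracy = 24 / 30 = 4/5

4/5


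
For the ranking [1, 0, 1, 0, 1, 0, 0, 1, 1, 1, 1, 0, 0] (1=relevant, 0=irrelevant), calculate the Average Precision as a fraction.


Computing P@k for each relevant position:
Position 1: relevant, P@1 = 1/1 = 1
Position 2: not relevant
Position 3: relevant, P@3 = 2/3 = 2/3
Position 4: not relevant
Position 5: relevant, P@5 = 3/5 = 3/5
Position 6: not relevant
Position 7: not relevant
Position 8: relevant, P@8 = 4/8 = 1/2
Position 9: relevant, P@9 = 5/9 = 5/9
Position 10: relevant, P@10 = 6/10 = 3/5
Position 11: relevant, P@11 = 7/11 = 7/11
Position 12: not relevant
Position 13: not relevant
Sum of P@k = 1 + 2/3 + 3/5 + 1/2 + 5/9 + 3/5 + 7/11 = 4513/990
AP = 4513/990 / 7 = 4513/6930

4513/6930


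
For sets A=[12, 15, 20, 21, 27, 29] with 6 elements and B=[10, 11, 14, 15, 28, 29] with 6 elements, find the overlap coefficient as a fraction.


A intersect B = [15, 29]
|A intersect B| = 2
min(|A|, |B|) = min(6, 6) = 6
Overlap = 2 / 6 = 1/3

1/3


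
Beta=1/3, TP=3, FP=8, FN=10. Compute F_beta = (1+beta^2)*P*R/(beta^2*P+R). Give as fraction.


P = TP/(TP+FP) = 3/11 = 3/11
R = TP/(TP+FN) = 3/13 = 3/13
beta^2 = 1/3^2 = 1/9
(1 + beta^2) = 10/9
Numerator = (1+beta^2)*P*R = 10/143
Denominator = beta^2*P + R = 1/33 + 3/13 = 112/429
F_beta = 15/56

15/56


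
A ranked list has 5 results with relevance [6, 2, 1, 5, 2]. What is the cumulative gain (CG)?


Cumulative Gain = sum of relevance scores
Position 1: rel=6, running sum=6
Position 2: rel=2, running sum=8
Position 3: rel=1, running sum=9
Position 4: rel=5, running sum=14
Position 5: rel=2, running sum=16
CG = 16

16


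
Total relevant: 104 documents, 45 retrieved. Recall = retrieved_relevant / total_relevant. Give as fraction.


Recall = retrieved_relevant / total_relevant
= 45 / 104
= 45 / (45 + 59)
= 45/104

45/104


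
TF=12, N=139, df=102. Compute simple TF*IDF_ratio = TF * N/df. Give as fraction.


TF * (N/df)
= 12 * (139/102)
= 12 * 139/102
= 278/17

278/17


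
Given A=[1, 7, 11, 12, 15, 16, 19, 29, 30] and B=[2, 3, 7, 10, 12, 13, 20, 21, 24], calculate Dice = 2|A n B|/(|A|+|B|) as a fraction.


A intersect B = [7, 12]
|A intersect B| = 2
|A| = 9, |B| = 9
Dice = 2*2 / (9+9)
= 4 / 18 = 2/9

2/9


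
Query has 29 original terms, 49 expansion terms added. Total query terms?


Original terms: 29
Expansion terms: 49
Total = 29 + 49 = 78

78


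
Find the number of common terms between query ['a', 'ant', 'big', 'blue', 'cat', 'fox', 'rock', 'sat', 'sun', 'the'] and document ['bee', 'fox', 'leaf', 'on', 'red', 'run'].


Query terms: ['a', 'ant', 'big', 'blue', 'cat', 'fox', 'rock', 'sat', 'sun', 'the']
Document terms: ['bee', 'fox', 'leaf', 'on', 'red', 'run']
Common terms: ['fox']
Overlap count = 1

1


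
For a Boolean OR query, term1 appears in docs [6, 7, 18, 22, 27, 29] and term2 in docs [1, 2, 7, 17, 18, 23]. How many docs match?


Boolean OR: find union of posting lists
term1 docs: [6, 7, 18, 22, 27, 29]
term2 docs: [1, 2, 7, 17, 18, 23]
Union: [1, 2, 6, 7, 17, 18, 22, 23, 27, 29]
|union| = 10

10


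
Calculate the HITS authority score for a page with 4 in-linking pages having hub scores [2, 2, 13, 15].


Authority = sum of hub scores of in-linkers
In-link 1: hub score = 2
In-link 2: hub score = 2
In-link 3: hub score = 13
In-link 4: hub score = 15
Authority = 2 + 2 + 13 + 15 = 32

32


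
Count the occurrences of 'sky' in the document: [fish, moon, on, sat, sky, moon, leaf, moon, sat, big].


Document has 10 words
Scanning for 'sky':
Found at positions: [4]
Count = 1

1


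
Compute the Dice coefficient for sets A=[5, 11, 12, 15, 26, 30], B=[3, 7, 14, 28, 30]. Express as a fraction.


A intersect B = [30]
|A intersect B| = 1
|A| = 6, |B| = 5
Dice = 2*1 / (6+5)
= 2 / 11 = 2/11

2/11


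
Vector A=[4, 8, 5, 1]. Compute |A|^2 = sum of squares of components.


|A|^2 = sum of squared components
A[0]^2 = 4^2 = 16
A[1]^2 = 8^2 = 64
A[2]^2 = 5^2 = 25
A[3]^2 = 1^2 = 1
Sum = 16 + 64 + 25 + 1 = 106

106


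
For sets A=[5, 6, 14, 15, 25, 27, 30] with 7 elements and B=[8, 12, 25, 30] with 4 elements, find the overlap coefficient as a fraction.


A intersect B = [25, 30]
|A intersect B| = 2
min(|A|, |B|) = min(7, 4) = 4
Overlap = 2 / 4 = 1/2

1/2


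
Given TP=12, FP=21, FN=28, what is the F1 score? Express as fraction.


F1 = 2 * P * R / (P + R)
P = TP/(TP+FP) = 12/33 = 4/11
R = TP/(TP+FN) = 12/40 = 3/10
2 * P * R = 2 * 4/11 * 3/10 = 12/55
P + R = 4/11 + 3/10 = 73/110
F1 = 12/55 / 73/110 = 24/73

24/73


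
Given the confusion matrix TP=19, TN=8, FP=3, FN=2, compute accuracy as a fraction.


Accuracy = (TP + TN) / (TP + TN + FP + FN)
TP + TN = 19 + 8 = 27
Total = 19 + 8 + 3 + 2 = 32
Accuracy = 27 / 32 = 27/32

27/32


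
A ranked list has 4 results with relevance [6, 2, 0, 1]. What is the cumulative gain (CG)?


Cumulative Gain = sum of relevance scores
Position 1: rel=6, running sum=6
Position 2: rel=2, running sum=8
Position 3: rel=0, running sum=8
Position 4: rel=1, running sum=9
CG = 9

9


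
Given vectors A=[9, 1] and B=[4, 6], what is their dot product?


Dot product = sum of element-wise products
A[0]*B[0] = 9*4 = 36
A[1]*B[1] = 1*6 = 6
Sum = 36 + 6 = 42

42


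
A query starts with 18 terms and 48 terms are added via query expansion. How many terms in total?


Original terms: 18
Expansion terms: 48
Total = 18 + 48 = 66

66


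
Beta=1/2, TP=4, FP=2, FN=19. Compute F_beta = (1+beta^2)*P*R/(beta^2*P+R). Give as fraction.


P = TP/(TP+FP) = 4/6 = 2/3
R = TP/(TP+FN) = 4/23 = 4/23
beta^2 = 1/2^2 = 1/4
(1 + beta^2) = 5/4
Numerator = (1+beta^2)*P*R = 10/69
Denominator = beta^2*P + R = 1/6 + 4/23 = 47/138
F_beta = 20/47

20/47


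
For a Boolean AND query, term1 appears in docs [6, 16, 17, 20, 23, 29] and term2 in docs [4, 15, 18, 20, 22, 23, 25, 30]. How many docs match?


Boolean AND: find intersection of posting lists
term1 docs: [6, 16, 17, 20, 23, 29]
term2 docs: [4, 15, 18, 20, 22, 23, 25, 30]
Intersection: [20, 23]
|intersection| = 2

2


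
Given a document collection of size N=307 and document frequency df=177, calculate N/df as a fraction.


IDF ratio = N / df
= 307 / 177
= 307/177

307/177


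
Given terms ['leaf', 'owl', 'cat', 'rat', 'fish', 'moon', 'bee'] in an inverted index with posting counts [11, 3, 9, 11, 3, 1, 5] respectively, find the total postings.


Summing posting list sizes:
'leaf': 11 postings
'owl': 3 postings
'cat': 9 postings
'rat': 11 postings
'fish': 3 postings
'moon': 1 postings
'bee': 5 postings
Total = 11 + 3 + 9 + 11 + 3 + 1 + 5 = 43

43


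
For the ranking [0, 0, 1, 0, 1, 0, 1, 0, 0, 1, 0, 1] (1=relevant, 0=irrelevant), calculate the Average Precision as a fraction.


Computing P@k for each relevant position:
Position 1: not relevant
Position 2: not relevant
Position 3: relevant, P@3 = 1/3 = 1/3
Position 4: not relevant
Position 5: relevant, P@5 = 2/5 = 2/5
Position 6: not relevant
Position 7: relevant, P@7 = 3/7 = 3/7
Position 8: not relevant
Position 9: not relevant
Position 10: relevant, P@10 = 4/10 = 2/5
Position 11: not relevant
Position 12: relevant, P@12 = 5/12 = 5/12
Sum of P@k = 1/3 + 2/5 + 3/7 + 2/5 + 5/12 = 277/140
AP = 277/140 / 5 = 277/700

277/700


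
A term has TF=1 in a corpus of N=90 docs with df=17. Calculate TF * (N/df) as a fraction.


TF * (N/df)
= 1 * (90/17)
= 1 * 90/17
= 90/17

90/17


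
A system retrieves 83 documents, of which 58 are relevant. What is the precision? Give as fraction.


Precision = relevant_retrieved / total_retrieved
= 58 / 83
= 58 / (58 + 25)
= 58/83

58/83


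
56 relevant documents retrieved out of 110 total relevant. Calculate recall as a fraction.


Recall = retrieved_relevant / total_relevant
= 56 / 110
= 56 / (56 + 54)
= 28/55

28/55


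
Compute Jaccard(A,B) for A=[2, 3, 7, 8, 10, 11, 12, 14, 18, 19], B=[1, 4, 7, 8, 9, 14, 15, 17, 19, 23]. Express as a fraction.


A intersect B = [7, 8, 14, 19]
|A intersect B| = 4
A union B = [1, 2, 3, 4, 7, 8, 9, 10, 11, 12, 14, 15, 17, 18, 19, 23]
|A union B| = 16
Jaccard = 4/16 = 1/4

1/4


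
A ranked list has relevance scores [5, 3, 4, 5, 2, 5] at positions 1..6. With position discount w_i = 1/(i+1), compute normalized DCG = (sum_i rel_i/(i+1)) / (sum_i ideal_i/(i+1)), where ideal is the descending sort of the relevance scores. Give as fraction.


Position discount weights w_i = 1/(i+1) for i=1..6:
Weights = [1/2, 1/3, 1/4, 1/5, 1/6, 1/7]
Actual relevance: [5, 3, 4, 5, 2, 5]
DCG = 5/2 + 3/3 + 4/4 + 5/5 + 2/6 + 5/7 = 275/42
Ideal relevance (sorted desc): [5, 5, 5, 4, 3, 2]
Ideal DCG = 5/2 + 5/3 + 5/4 + 4/5 + 3/6 + 2/7 = 2941/420
nDCG = DCG / ideal_DCG = 275/42 / 2941/420 = 2750/2941

2750/2941


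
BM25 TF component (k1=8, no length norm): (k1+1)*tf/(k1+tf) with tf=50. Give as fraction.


BM25 TF component = (k1+1)*tf / (k1+tf)
k1 = 8, tf = 50
Numerator = (8+1)*50 = 450
Denominator = 8 + 50 = 58
= 450/58 = 225/29

225/29


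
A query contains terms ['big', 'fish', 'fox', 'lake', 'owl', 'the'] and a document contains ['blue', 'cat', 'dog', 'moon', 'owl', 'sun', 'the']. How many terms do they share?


Query terms: ['big', 'fish', 'fox', 'lake', 'owl', 'the']
Document terms: ['blue', 'cat', 'dog', 'moon', 'owl', 'sun', 'the']
Common terms: ['owl', 'the']
Overlap count = 2

2


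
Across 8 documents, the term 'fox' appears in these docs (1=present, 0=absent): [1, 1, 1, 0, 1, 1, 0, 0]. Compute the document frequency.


Checking each document for 'fox':
Doc 1: present
Doc 2: present
Doc 3: present
Doc 4: absent
Doc 5: present
Doc 6: present
Doc 7: absent
Doc 8: absent
df = sum of presences = 1 + 1 + 1 + 0 + 1 + 1 + 0 + 0 = 5

5


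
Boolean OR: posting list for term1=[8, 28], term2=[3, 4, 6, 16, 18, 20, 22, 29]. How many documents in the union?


Boolean OR: find union of posting lists
term1 docs: [8, 28]
term2 docs: [3, 4, 6, 16, 18, 20, 22, 29]
Union: [3, 4, 6, 8, 16, 18, 20, 22, 28, 29]
|union| = 10

10


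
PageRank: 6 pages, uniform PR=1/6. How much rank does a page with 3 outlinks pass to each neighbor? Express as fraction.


Initial PR = 1/6 = 1/6
Outlinks = 3
Contribution per link = PR / outlinks
= 1/6 / 3
= 1/18

1/18


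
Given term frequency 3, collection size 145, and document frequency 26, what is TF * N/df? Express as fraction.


TF * (N/df)
= 3 * (145/26)
= 3 * 145/26
= 435/26

435/26


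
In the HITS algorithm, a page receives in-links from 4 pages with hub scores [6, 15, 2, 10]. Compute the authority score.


Authority = sum of hub scores of in-linkers
In-link 1: hub score = 6
In-link 2: hub score = 15
In-link 3: hub score = 2
In-link 4: hub score = 10
Authority = 6 + 15 + 2 + 10 = 33

33


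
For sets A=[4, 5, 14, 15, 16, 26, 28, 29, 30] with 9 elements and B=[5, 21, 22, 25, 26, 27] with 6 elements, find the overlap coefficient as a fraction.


A intersect B = [5, 26]
|A intersect B| = 2
min(|A|, |B|) = min(9, 6) = 6
Overlap = 2 / 6 = 1/3

1/3


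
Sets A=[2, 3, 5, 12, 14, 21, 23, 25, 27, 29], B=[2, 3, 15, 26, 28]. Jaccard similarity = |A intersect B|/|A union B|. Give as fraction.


A intersect B = [2, 3]
|A intersect B| = 2
A union B = [2, 3, 5, 12, 14, 15, 21, 23, 25, 26, 27, 28, 29]
|A union B| = 13
Jaccard = 2/13 = 2/13

2/13


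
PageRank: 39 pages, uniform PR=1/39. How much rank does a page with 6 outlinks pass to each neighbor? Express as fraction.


Initial PR = 1/39 = 1/39
Outlinks = 6
Contribution per link = PR / outlinks
= 1/39 / 6
= 1/234

1/234


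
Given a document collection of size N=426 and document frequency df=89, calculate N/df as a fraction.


IDF ratio = N / df
= 426 / 89
= 426/89

426/89


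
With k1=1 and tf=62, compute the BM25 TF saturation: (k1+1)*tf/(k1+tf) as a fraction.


BM25 TF component = (k1+1)*tf / (k1+tf)
k1 = 1, tf = 62
Numerator = (1+1)*62 = 124
Denominator = 1 + 62 = 63
= 124/63 = 124/63

124/63


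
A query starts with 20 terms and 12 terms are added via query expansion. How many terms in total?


Original terms: 20
Expansion terms: 12
Total = 20 + 12 = 32

32


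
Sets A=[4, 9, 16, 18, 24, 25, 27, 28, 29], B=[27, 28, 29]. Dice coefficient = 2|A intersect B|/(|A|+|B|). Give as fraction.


A intersect B = [27, 28, 29]
|A intersect B| = 3
|A| = 9, |B| = 3
Dice = 2*3 / (9+3)
= 6 / 12 = 1/2

1/2


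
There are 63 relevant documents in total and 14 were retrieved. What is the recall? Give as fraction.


Recall = retrieved_relevant / total_relevant
= 14 / 63
= 14 / (14 + 49)
= 2/9

2/9


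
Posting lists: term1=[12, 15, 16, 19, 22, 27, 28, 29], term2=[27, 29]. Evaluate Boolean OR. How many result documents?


Boolean OR: find union of posting lists
term1 docs: [12, 15, 16, 19, 22, 27, 28, 29]
term2 docs: [27, 29]
Union: [12, 15, 16, 19, 22, 27, 28, 29]
|union| = 8

8


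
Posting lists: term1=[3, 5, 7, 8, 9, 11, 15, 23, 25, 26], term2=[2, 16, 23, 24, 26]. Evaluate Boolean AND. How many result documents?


Boolean AND: find intersection of posting lists
term1 docs: [3, 5, 7, 8, 9, 11, 15, 23, 25, 26]
term2 docs: [2, 16, 23, 24, 26]
Intersection: [23, 26]
|intersection| = 2

2


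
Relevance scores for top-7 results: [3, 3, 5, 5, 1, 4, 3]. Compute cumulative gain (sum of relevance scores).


Cumulative Gain = sum of relevance scores
Position 1: rel=3, running sum=3
Position 2: rel=3, running sum=6
Position 3: rel=5, running sum=11
Position 4: rel=5, running sum=16
Position 5: rel=1, running sum=17
Position 6: rel=4, running sum=21
Position 7: rel=3, running sum=24
CG = 24

24


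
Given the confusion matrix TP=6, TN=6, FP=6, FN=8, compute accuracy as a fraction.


Accuracy = (TP + TN) / (TP + TN + FP + FN)
TP + TN = 6 + 6 = 12
Total = 6 + 6 + 6 + 8 = 26
Accuracy = 12 / 26 = 6/13

6/13
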